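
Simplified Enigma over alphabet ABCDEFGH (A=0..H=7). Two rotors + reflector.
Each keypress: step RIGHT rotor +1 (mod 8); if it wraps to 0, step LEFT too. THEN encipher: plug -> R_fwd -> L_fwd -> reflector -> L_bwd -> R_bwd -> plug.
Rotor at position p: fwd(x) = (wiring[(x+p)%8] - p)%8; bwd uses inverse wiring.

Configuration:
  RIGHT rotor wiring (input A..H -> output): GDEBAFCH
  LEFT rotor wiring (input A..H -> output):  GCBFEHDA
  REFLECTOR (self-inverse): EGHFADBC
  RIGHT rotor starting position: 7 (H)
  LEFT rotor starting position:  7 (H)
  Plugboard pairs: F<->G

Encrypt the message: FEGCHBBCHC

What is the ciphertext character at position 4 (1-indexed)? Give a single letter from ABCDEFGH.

Char 1 ('F'): step: R->0, L->0 (L advanced); F->plug->G->R->C->L->B->refl->G->L'->A->R'->E->plug->E
Char 2 ('E'): step: R->1, L=0; E->plug->E->R->E->L->E->refl->A->L'->H->R'->D->plug->D
Char 3 ('G'): step: R->2, L=0; G->plug->F->R->F->L->H->refl->C->L'->B->R'->H->plug->H
Char 4 ('C'): step: R->3, L=0; C->plug->C->R->C->L->B->refl->G->L'->A->R'->G->plug->F

F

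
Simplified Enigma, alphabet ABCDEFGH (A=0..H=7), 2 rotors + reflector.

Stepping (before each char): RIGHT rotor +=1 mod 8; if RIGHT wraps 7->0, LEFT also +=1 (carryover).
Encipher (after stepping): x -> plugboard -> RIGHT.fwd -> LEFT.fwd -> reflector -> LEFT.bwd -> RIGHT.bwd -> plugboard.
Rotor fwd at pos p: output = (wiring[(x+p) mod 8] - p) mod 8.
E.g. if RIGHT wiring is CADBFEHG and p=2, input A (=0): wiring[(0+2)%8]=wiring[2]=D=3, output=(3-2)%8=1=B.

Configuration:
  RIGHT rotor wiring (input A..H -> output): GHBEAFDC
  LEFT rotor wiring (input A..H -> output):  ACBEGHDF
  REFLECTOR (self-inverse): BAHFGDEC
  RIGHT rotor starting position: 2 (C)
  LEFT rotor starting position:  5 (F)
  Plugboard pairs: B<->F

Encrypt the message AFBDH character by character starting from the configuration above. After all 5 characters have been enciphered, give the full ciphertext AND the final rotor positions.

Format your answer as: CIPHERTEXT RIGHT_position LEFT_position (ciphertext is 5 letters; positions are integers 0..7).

Answer: FGHAA 7 5

Derivation:
Char 1 ('A'): step: R->3, L=5; A->plug->A->R->B->L->G->refl->E->L'->F->R'->B->plug->F
Char 2 ('F'): step: R->4, L=5; F->plug->B->R->B->L->G->refl->E->L'->F->R'->G->plug->G
Char 3 ('B'): step: R->5, L=5; B->plug->F->R->E->L->F->refl->D->L'->D->R'->H->plug->H
Char 4 ('D'): step: R->6, L=5; D->plug->D->R->B->L->G->refl->E->L'->F->R'->A->plug->A
Char 5 ('H'): step: R->7, L=5; H->plug->H->R->E->L->F->refl->D->L'->D->R'->A->plug->A
Final: ciphertext=FGHAA, RIGHT=7, LEFT=5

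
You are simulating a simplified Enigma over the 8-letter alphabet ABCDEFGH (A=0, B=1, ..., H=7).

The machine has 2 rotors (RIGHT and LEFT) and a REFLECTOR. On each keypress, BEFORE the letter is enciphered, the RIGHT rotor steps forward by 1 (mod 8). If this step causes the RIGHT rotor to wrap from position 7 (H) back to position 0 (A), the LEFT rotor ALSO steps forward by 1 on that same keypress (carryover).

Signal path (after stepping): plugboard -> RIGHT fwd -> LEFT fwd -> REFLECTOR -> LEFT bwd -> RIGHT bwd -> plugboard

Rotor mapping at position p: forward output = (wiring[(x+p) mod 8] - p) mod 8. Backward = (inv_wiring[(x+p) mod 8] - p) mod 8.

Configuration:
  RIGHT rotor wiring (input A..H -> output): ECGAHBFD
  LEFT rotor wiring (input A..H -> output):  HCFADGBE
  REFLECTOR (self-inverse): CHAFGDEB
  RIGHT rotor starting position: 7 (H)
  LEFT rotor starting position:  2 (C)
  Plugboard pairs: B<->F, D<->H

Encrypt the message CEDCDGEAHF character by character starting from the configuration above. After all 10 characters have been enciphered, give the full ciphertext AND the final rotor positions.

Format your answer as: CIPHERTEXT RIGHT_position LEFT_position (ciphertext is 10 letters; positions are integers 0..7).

Char 1 ('C'): step: R->0, L->3 (L advanced); C->plug->C->R->G->L->H->refl->B->L'->E->R'->A->plug->A
Char 2 ('E'): step: R->1, L=3; E->plug->E->R->A->L->F->refl->D->L'->C->R'->G->plug->G
Char 3 ('D'): step: R->2, L=3; D->plug->H->R->A->L->F->refl->D->L'->C->R'->G->plug->G
Char 4 ('C'): step: R->3, L=3; C->plug->C->R->G->L->H->refl->B->L'->E->R'->B->plug->F
Char 5 ('D'): step: R->4, L=3; D->plug->H->R->E->L->B->refl->H->L'->G->R'->F->plug->B
Char 6 ('G'): step: R->5, L=3; G->plug->G->R->D->L->G->refl->E->L'->F->R'->E->plug->E
Char 7 ('E'): step: R->6, L=3; E->plug->E->R->A->L->F->refl->D->L'->C->R'->F->plug->B
Char 8 ('A'): step: R->7, L=3; A->plug->A->R->E->L->B->refl->H->L'->G->R'->H->plug->D
Char 9 ('H'): step: R->0, L->4 (L advanced); H->plug->D->R->A->L->H->refl->B->L'->G->R'->C->plug->C
Char 10 ('F'): step: R->1, L=4; F->plug->B->R->F->L->G->refl->E->L'->H->R'->C->plug->C
Final: ciphertext=AGGFBEBDCC, RIGHT=1, LEFT=4

Answer: AGGFBEBDCC 1 4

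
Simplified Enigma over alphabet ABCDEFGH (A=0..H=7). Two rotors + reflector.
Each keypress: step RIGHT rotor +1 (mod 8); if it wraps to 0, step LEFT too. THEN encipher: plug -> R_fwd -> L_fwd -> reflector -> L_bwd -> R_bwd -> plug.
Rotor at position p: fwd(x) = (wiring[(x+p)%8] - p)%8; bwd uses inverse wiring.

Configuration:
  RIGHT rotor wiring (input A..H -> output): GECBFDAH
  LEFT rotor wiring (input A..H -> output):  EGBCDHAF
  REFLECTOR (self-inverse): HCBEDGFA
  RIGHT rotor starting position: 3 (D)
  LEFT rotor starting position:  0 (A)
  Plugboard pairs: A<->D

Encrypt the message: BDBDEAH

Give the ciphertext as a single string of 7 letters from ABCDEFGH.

Char 1 ('B'): step: R->4, L=0; B->plug->B->R->H->L->F->refl->G->L'->B->R'->A->plug->D
Char 2 ('D'): step: R->5, L=0; D->plug->A->R->G->L->A->refl->H->L'->F->R'->F->plug->F
Char 3 ('B'): step: R->6, L=0; B->plug->B->R->B->L->G->refl->F->L'->H->R'->G->plug->G
Char 4 ('D'): step: R->7, L=0; D->plug->A->R->A->L->E->refl->D->L'->E->R'->G->plug->G
Char 5 ('E'): step: R->0, L->1 (L advanced); E->plug->E->R->F->L->H->refl->A->L'->B->R'->D->plug->A
Char 6 ('A'): step: R->1, L=1; A->plug->D->R->E->L->G->refl->F->L'->A->R'->C->plug->C
Char 7 ('H'): step: R->2, L=1; H->plug->H->R->C->L->B->refl->C->L'->D->R'->C->plug->C

Answer: DFGGACC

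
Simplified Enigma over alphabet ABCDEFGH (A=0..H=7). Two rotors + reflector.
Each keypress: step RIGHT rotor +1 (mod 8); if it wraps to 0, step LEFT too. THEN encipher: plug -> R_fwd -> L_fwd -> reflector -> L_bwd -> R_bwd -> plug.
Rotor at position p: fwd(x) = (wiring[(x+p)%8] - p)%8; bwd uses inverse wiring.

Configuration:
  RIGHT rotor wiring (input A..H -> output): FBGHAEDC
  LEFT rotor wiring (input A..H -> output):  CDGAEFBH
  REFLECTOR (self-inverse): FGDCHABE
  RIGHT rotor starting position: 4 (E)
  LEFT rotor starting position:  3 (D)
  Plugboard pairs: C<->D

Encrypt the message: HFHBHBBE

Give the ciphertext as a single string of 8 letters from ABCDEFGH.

Char 1 ('H'): step: R->5, L=3; H->plug->H->R->D->L->G->refl->B->L'->B->R'->F->plug->F
Char 2 ('F'): step: R->6, L=3; F->plug->F->R->B->L->B->refl->G->L'->D->R'->D->plug->C
Char 3 ('H'): step: R->7, L=3; H->plug->H->R->E->L->E->refl->H->L'->F->R'->G->plug->G
Char 4 ('B'): step: R->0, L->4 (L advanced); B->plug->B->R->B->L->B->refl->G->L'->E->R'->F->plug->F
Char 5 ('H'): step: R->1, L=4; H->plug->H->R->E->L->G->refl->B->L'->B->R'->G->plug->G
Char 6 ('B'): step: R->2, L=4; B->plug->B->R->F->L->H->refl->E->L'->H->R'->H->plug->H
Char 7 ('B'): step: R->3, L=4; B->plug->B->R->F->L->H->refl->E->L'->H->R'->E->plug->E
Char 8 ('E'): step: R->4, L=4; E->plug->E->R->B->L->B->refl->G->L'->E->R'->A->plug->A

Answer: FCGFGHEA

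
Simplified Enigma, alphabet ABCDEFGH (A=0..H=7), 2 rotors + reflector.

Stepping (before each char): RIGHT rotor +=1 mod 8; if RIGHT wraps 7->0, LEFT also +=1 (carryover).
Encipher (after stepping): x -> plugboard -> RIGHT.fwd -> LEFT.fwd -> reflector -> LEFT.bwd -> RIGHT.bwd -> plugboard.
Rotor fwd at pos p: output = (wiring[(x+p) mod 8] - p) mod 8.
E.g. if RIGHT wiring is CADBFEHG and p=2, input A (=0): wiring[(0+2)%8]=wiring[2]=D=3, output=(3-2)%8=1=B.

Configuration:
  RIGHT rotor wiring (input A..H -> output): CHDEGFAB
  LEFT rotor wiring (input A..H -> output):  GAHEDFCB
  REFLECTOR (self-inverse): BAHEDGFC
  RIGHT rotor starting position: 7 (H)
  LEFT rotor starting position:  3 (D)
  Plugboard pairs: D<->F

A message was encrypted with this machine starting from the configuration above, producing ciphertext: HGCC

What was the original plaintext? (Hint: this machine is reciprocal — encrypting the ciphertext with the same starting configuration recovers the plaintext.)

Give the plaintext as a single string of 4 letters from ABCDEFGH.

Char 1 ('H'): step: R->0, L->4 (L advanced); H->plug->H->R->B->L->B->refl->A->L'->H->R'->B->plug->B
Char 2 ('G'): step: R->1, L=4; G->plug->G->R->A->L->H->refl->C->L'->E->R'->E->plug->E
Char 3 ('C'): step: R->2, L=4; C->plug->C->R->E->L->C->refl->H->L'->A->R'->G->plug->G
Char 4 ('C'): step: R->3, L=4; C->plug->C->R->C->L->G->refl->F->L'->D->R'->B->plug->B

Answer: BEGB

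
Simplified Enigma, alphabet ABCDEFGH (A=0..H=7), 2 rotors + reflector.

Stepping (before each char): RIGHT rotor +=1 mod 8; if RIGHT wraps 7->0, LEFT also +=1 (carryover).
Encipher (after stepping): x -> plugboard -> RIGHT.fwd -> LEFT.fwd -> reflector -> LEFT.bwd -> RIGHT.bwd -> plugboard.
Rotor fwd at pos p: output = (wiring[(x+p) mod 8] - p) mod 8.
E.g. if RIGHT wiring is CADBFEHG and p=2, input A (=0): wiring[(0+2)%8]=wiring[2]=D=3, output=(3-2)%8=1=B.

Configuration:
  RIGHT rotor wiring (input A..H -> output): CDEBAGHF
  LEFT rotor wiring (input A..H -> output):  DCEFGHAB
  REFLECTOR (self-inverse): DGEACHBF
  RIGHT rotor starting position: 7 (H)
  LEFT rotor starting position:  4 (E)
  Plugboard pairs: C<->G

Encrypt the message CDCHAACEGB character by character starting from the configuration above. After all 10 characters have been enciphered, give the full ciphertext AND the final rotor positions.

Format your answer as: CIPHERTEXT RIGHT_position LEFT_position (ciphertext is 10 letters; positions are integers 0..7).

Char 1 ('C'): step: R->0, L->5 (L advanced); C->plug->G->R->H->L->B->refl->G->L'->D->R'->B->plug->B
Char 2 ('D'): step: R->1, L=5; D->plug->D->R->H->L->B->refl->G->L'->D->R'->B->plug->B
Char 3 ('C'): step: R->2, L=5; C->plug->G->R->A->L->C->refl->E->L'->C->R'->A->plug->A
Char 4 ('H'): step: R->3, L=5; H->plug->H->R->B->L->D->refl->A->L'->G->R'->A->plug->A
Char 5 ('A'): step: R->4, L=5; A->plug->A->R->E->L->F->refl->H->L'->F->R'->H->plug->H
Char 6 ('A'): step: R->5, L=5; A->plug->A->R->B->L->D->refl->A->L'->G->R'->E->plug->E
Char 7 ('C'): step: R->6, L=5; C->plug->G->R->C->L->E->refl->C->L'->A->R'->H->plug->H
Char 8 ('E'): step: R->7, L=5; E->plug->E->R->C->L->E->refl->C->L'->A->R'->H->plug->H
Char 9 ('G'): step: R->0, L->6 (L advanced); G->plug->C->R->E->L->G->refl->B->L'->H->R'->G->plug->C
Char 10 ('B'): step: R->1, L=6; B->plug->B->R->D->L->E->refl->C->L'->A->R'->C->plug->G
Final: ciphertext=BBAAHEHHCG, RIGHT=1, LEFT=6

Answer: BBAAHEHHCG 1 6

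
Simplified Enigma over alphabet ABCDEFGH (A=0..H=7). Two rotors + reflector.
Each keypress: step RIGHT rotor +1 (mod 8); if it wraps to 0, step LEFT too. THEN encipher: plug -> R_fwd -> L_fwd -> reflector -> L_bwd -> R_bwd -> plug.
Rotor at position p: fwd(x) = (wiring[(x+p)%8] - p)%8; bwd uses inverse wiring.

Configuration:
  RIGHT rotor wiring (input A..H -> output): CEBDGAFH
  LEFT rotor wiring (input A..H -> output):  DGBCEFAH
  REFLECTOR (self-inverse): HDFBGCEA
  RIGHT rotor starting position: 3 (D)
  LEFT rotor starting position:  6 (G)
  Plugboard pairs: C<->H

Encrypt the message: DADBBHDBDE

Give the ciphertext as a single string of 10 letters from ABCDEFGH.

Char 1 ('D'): step: R->4, L=6; D->plug->D->R->D->L->A->refl->H->L'->H->R'->H->plug->C
Char 2 ('A'): step: R->5, L=6; A->plug->A->R->D->L->A->refl->H->L'->H->R'->E->plug->E
Char 3 ('D'): step: R->6, L=6; D->plug->D->R->G->L->G->refl->E->L'->F->R'->F->plug->F
Char 4 ('B'): step: R->7, L=6; B->plug->B->R->D->L->A->refl->H->L'->H->R'->F->plug->F
Char 5 ('B'): step: R->0, L->7 (L advanced); B->plug->B->R->E->L->D->refl->B->L'->H->R'->H->plug->C
Char 6 ('H'): step: R->1, L=7; H->plug->C->R->C->L->H->refl->A->L'->A->R'->B->plug->B
Char 7 ('D'): step: R->2, L=7; D->plug->D->R->G->L->G->refl->E->L'->B->R'->B->plug->B
Char 8 ('B'): step: R->3, L=7; B->plug->B->R->D->L->C->refl->F->L'->F->R'->C->plug->H
Char 9 ('D'): step: R->4, L=7; D->plug->D->R->D->L->C->refl->F->L'->F->R'->G->plug->G
Char 10 ('E'): step: R->5, L=7; E->plug->E->R->H->L->B->refl->D->L'->E->R'->F->plug->F

Answer: CEFFCBBHGF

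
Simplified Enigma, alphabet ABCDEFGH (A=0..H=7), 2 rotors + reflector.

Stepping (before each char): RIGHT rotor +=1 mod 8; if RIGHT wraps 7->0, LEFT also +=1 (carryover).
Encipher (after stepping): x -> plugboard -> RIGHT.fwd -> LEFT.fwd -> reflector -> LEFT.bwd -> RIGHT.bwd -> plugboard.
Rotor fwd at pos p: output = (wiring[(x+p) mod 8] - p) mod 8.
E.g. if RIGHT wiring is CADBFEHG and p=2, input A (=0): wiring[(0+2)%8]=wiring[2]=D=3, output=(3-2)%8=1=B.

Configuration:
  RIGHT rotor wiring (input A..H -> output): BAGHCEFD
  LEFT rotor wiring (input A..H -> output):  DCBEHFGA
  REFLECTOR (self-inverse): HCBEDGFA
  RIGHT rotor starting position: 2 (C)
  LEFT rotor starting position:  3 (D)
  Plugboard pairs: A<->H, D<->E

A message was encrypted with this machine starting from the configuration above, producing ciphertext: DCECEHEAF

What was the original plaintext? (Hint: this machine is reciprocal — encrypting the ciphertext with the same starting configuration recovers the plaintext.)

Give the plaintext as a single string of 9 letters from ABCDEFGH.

Answer: EAHFHDGBG

Derivation:
Char 1 ('D'): step: R->3, L=3; D->plug->E->R->A->L->B->refl->C->L'->C->R'->D->plug->E
Char 2 ('C'): step: R->4, L=3; C->plug->C->R->B->L->E->refl->D->L'->D->R'->H->plug->A
Char 3 ('E'): step: R->5, L=3; E->plug->D->R->E->L->F->refl->G->L'->H->R'->A->plug->H
Char 4 ('C'): step: R->6, L=3; C->plug->C->R->D->L->D->refl->E->L'->B->R'->F->plug->F
Char 5 ('E'): step: R->7, L=3; E->plug->D->R->H->L->G->refl->F->L'->E->R'->A->plug->H
Char 6 ('H'): step: R->0, L->4 (L advanced); H->plug->A->R->B->L->B->refl->C->L'->C->R'->E->plug->D
Char 7 ('E'): step: R->1, L=4; E->plug->D->R->B->L->B->refl->C->L'->C->R'->G->plug->G
Char 8 ('A'): step: R->2, L=4; A->plug->H->R->G->L->F->refl->G->L'->F->R'->B->plug->B
Char 9 ('F'): step: R->3, L=4; F->plug->F->R->G->L->F->refl->G->L'->F->R'->G->plug->G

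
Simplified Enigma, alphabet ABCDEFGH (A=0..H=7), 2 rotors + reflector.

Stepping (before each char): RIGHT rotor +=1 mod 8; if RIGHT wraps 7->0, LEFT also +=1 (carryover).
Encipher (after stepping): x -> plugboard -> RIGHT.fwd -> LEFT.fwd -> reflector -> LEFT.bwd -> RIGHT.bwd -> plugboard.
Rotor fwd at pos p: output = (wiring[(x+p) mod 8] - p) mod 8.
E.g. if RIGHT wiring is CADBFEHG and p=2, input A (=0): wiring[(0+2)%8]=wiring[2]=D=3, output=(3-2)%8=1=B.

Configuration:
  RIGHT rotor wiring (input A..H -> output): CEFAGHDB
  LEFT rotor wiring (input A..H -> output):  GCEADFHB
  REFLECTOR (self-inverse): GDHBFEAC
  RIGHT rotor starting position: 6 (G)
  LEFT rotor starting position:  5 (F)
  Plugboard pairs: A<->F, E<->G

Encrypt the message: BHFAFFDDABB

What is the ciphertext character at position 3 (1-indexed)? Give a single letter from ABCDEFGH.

Char 1 ('B'): step: R->7, L=5; B->plug->B->R->D->L->B->refl->D->L'->G->R'->D->plug->D
Char 2 ('H'): step: R->0, L->6 (L advanced); H->plug->H->R->B->L->D->refl->B->L'->A->R'->D->plug->D
Char 3 ('F'): step: R->1, L=6; F->plug->A->R->D->L->E->refl->F->L'->G->R'->E->plug->G

G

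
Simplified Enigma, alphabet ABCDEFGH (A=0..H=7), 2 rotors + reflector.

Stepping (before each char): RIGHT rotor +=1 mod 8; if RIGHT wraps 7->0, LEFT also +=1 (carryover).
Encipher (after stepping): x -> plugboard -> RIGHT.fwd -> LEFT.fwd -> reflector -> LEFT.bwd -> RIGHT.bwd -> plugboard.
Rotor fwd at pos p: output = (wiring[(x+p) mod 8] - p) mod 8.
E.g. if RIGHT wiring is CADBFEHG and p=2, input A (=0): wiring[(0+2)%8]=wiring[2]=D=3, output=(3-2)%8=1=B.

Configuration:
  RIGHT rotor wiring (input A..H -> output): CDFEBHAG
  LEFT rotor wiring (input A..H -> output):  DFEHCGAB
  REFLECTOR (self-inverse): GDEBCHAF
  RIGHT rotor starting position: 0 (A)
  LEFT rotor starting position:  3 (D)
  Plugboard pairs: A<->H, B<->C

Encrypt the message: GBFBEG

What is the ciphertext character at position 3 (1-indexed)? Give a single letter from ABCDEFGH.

Char 1 ('G'): step: R->1, L=3; G->plug->G->R->F->L->A->refl->G->L'->E->R'->B->plug->C
Char 2 ('B'): step: R->2, L=3; B->plug->C->R->H->L->B->refl->D->L'->C->R'->B->plug->C
Char 3 ('F'): step: R->3, L=3; F->plug->F->R->H->L->B->refl->D->L'->C->R'->H->plug->A

A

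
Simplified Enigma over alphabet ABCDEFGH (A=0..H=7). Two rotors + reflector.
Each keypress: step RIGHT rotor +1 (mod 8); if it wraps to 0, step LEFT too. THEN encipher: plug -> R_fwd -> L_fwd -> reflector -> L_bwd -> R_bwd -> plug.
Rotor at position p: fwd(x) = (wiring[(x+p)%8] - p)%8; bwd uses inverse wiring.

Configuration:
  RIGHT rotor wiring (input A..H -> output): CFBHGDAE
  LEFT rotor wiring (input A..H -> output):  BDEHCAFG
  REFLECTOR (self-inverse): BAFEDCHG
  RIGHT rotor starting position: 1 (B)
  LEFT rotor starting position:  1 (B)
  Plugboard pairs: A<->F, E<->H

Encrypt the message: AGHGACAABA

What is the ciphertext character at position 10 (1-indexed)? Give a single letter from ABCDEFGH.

Char 1 ('A'): step: R->2, L=1; A->plug->F->R->C->L->G->refl->H->L'->E->R'->C->plug->C
Char 2 ('G'): step: R->3, L=1; G->plug->G->R->C->L->G->refl->H->L'->E->R'->A->plug->F
Char 3 ('H'): step: R->4, L=1; H->plug->E->R->G->L->F->refl->C->L'->A->R'->D->plug->D
Char 4 ('G'): step: R->5, L=1; G->plug->G->R->C->L->G->refl->H->L'->E->R'->F->plug->A
Char 5 ('A'): step: R->6, L=1; A->plug->F->R->B->L->D->refl->E->L'->F->R'->H->plug->E
Char 6 ('C'): step: R->7, L=1; C->plug->C->R->G->L->F->refl->C->L'->A->R'->E->plug->H
Char 7 ('A'): step: R->0, L->2 (L advanced); A->plug->F->R->D->L->G->refl->H->L'->G->R'->E->plug->H
Char 8 ('A'): step: R->1, L=2; A->plug->F->R->H->L->B->refl->A->L'->C->R'->E->plug->H
Char 9 ('B'): step: R->2, L=2; B->plug->B->R->F->L->E->refl->D->L'->E->R'->C->plug->C
Char 10 ('A'): step: R->3, L=2; A->plug->F->R->H->L->B->refl->A->L'->C->R'->G->plug->G

G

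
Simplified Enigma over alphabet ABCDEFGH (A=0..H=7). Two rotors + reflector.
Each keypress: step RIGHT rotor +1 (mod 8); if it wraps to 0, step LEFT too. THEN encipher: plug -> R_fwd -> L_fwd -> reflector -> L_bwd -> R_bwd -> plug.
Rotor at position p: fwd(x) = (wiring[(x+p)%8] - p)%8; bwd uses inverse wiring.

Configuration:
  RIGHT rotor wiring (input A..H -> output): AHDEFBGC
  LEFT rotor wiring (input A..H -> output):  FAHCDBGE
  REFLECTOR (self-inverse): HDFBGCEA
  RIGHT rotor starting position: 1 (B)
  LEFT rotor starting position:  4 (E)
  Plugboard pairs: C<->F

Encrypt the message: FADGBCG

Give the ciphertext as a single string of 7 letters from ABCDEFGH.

Answer: CBEFCDE

Derivation:
Char 1 ('F'): step: R->2, L=4; F->plug->C->R->D->L->A->refl->H->L'->A->R'->F->plug->C
Char 2 ('A'): step: R->3, L=4; A->plug->A->R->B->L->F->refl->C->L'->C->R'->B->plug->B
Char 3 ('D'): step: R->4, L=4; D->plug->D->R->G->L->D->refl->B->L'->E->R'->E->plug->E
Char 4 ('G'): step: R->5, L=4; G->plug->G->R->H->L->G->refl->E->L'->F->R'->C->plug->F
Char 5 ('B'): step: R->6, L=4; B->plug->B->R->E->L->B->refl->D->L'->G->R'->F->plug->C
Char 6 ('C'): step: R->7, L=4; C->plug->F->R->G->L->D->refl->B->L'->E->R'->D->plug->D
Char 7 ('G'): step: R->0, L->5 (L advanced); G->plug->G->R->G->L->F->refl->C->L'->F->R'->E->plug->E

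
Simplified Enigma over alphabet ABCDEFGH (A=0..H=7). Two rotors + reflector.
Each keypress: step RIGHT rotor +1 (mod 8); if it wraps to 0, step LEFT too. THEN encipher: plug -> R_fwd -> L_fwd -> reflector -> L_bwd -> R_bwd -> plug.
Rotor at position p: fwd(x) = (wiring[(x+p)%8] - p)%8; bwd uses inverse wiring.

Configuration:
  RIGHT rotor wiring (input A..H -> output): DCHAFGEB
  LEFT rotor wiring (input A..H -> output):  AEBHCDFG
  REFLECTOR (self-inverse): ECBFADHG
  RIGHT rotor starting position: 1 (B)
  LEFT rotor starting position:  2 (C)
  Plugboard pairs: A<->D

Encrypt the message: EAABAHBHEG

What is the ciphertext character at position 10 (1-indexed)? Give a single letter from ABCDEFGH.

Char 1 ('E'): step: R->2, L=2; E->plug->E->R->C->L->A->refl->E->L'->F->R'->A->plug->D
Char 2 ('A'): step: R->3, L=2; A->plug->D->R->B->L->F->refl->D->L'->E->R'->H->plug->H
Char 3 ('A'): step: R->4, L=2; A->plug->D->R->F->L->E->refl->A->L'->C->R'->B->plug->B
Char 4 ('B'): step: R->5, L=2; B->plug->B->R->H->L->C->refl->B->L'->D->R'->G->plug->G
Char 5 ('A'): step: R->6, L=2; A->plug->D->R->E->L->D->refl->F->L'->B->R'->E->plug->E
Char 6 ('H'): step: R->7, L=2; H->plug->H->R->F->L->E->refl->A->L'->C->R'->A->plug->D
Char 7 ('B'): step: R->0, L->3 (L advanced); B->plug->B->R->C->L->A->refl->E->L'->A->R'->D->plug->A
Char 8 ('H'): step: R->1, L=3; H->plug->H->R->C->L->A->refl->E->L'->A->R'->G->plug->G
Char 9 ('E'): step: R->2, L=3; E->plug->E->R->C->L->A->refl->E->L'->A->R'->H->plug->H
Char 10 ('G'): step: R->3, L=3; G->plug->G->R->H->L->G->refl->H->L'->B->R'->D->plug->A

A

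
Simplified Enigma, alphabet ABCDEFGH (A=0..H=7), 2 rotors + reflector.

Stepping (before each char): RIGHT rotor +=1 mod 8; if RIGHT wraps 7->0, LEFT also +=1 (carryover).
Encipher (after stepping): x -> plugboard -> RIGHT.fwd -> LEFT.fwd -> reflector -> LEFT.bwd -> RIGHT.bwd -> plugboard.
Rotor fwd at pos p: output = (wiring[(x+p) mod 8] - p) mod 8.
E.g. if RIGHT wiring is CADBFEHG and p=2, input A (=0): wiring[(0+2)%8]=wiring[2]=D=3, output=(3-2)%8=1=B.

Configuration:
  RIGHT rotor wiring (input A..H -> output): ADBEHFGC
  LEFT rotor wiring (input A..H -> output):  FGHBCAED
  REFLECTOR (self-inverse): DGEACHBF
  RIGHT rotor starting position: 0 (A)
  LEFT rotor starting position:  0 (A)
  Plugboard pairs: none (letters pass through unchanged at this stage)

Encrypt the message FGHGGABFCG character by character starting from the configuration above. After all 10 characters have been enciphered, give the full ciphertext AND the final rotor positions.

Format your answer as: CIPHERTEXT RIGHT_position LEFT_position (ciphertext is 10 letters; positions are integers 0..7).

Answer: HEBFCCAHGA 2 1

Derivation:
Char 1 ('F'): step: R->1, L=0; F->plug->F->R->F->L->A->refl->D->L'->H->R'->H->plug->H
Char 2 ('G'): step: R->2, L=0; G->plug->G->R->G->L->E->refl->C->L'->E->R'->E->plug->E
Char 3 ('H'): step: R->3, L=0; H->plug->H->R->G->L->E->refl->C->L'->E->R'->B->plug->B
Char 4 ('G'): step: R->4, L=0; G->plug->G->R->F->L->A->refl->D->L'->H->R'->F->plug->F
Char 5 ('G'): step: R->5, L=0; G->plug->G->R->H->L->D->refl->A->L'->F->R'->C->plug->C
Char 6 ('A'): step: R->6, L=0; A->plug->A->R->A->L->F->refl->H->L'->C->R'->C->plug->C
Char 7 ('B'): step: R->7, L=0; B->plug->B->R->B->L->G->refl->B->L'->D->R'->A->plug->A
Char 8 ('F'): step: R->0, L->1 (L advanced); F->plug->F->R->F->L->D->refl->A->L'->C->R'->H->plug->H
Char 9 ('C'): step: R->1, L=1; C->plug->C->R->D->L->B->refl->G->L'->B->R'->G->plug->G
Char 10 ('G'): step: R->2, L=1; G->plug->G->R->G->L->C->refl->E->L'->H->R'->A->plug->A
Final: ciphertext=HEBFCCAHGA, RIGHT=2, LEFT=1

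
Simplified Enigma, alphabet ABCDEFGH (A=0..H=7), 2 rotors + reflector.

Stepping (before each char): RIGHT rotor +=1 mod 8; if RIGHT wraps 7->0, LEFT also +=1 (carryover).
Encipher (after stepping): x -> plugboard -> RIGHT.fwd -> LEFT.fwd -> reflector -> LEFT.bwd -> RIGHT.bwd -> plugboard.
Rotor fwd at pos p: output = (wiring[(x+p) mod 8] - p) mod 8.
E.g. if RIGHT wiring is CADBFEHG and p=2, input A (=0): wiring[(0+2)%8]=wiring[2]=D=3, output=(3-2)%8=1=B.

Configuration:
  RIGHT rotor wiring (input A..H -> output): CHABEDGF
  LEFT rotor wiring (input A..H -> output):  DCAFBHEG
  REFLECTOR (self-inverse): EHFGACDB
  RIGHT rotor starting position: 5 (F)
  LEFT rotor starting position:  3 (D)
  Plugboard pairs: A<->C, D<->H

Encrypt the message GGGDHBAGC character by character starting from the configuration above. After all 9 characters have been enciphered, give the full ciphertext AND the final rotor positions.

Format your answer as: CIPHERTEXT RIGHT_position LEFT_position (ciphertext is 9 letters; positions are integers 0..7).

Char 1 ('G'): step: R->6, L=3; G->plug->G->R->G->L->H->refl->B->L'->D->R'->F->plug->F
Char 2 ('G'): step: R->7, L=3; G->plug->G->R->E->L->D->refl->G->L'->B->R'->D->plug->H
Char 3 ('G'): step: R->0, L->4 (L advanced); G->plug->G->R->G->L->E->refl->A->L'->C->R'->A->plug->C
Char 4 ('D'): step: R->1, L=4; D->plug->H->R->B->L->D->refl->G->L'->F->R'->F->plug->F
Char 5 ('H'): step: R->2, L=4; H->plug->D->R->B->L->D->refl->G->L'->F->R'->H->plug->D
Char 6 ('B'): step: R->3, L=4; B->plug->B->R->B->L->D->refl->G->L'->F->R'->H->plug->D
Char 7 ('A'): step: R->4, L=4; A->plug->C->R->C->L->A->refl->E->L'->G->R'->E->plug->E
Char 8 ('G'): step: R->5, L=4; G->plug->G->R->E->L->H->refl->B->L'->H->R'->H->plug->D
Char 9 ('C'): step: R->6, L=4; C->plug->A->R->A->L->F->refl->C->L'->D->R'->F->plug->F
Final: ciphertext=FHCFDDEDF, RIGHT=6, LEFT=4

Answer: FHCFDDEDF 6 4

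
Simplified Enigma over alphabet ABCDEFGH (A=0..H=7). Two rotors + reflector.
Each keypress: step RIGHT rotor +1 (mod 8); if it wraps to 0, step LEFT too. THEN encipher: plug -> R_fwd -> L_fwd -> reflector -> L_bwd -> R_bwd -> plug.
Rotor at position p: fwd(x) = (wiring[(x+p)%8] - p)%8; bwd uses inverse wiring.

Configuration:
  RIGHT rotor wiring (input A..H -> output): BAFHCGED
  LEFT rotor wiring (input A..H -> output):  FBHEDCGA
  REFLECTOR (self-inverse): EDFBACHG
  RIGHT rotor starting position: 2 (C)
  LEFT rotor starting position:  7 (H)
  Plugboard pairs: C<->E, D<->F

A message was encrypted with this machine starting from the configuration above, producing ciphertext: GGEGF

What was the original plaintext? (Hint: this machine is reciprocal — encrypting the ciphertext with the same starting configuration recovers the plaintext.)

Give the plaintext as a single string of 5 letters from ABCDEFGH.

Char 1 ('G'): step: R->3, L=7; G->plug->G->R->F->L->E->refl->A->L'->D->R'->C->plug->E
Char 2 ('G'): step: R->4, L=7; G->plug->G->R->B->L->G->refl->H->L'->H->R'->D->plug->F
Char 3 ('E'): step: R->5, L=7; E->plug->C->R->G->L->D->refl->B->L'->A->R'->F->plug->D
Char 4 ('G'): step: R->6, L=7; G->plug->G->R->E->L->F->refl->C->L'->C->R'->D->plug->F
Char 5 ('F'): step: R->7, L=7; F->plug->D->R->G->L->D->refl->B->L'->A->R'->E->plug->C

Answer: EFDFC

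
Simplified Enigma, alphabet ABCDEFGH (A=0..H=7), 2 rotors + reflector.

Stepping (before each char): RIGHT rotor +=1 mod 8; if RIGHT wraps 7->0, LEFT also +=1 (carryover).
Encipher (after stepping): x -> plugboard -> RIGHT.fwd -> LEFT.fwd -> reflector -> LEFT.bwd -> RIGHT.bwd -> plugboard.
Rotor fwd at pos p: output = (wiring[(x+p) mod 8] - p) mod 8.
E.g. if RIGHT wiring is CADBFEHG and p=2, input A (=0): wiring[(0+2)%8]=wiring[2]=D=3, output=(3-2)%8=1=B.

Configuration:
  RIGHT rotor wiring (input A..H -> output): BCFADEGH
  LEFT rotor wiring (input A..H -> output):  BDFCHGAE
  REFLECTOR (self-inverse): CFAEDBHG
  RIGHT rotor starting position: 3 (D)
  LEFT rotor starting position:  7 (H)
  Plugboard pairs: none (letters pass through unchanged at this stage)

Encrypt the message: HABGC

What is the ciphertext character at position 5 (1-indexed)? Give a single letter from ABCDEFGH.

Char 1 ('H'): step: R->4, L=7; H->plug->H->R->E->L->D->refl->E->L'->C->R'->C->plug->C
Char 2 ('A'): step: R->5, L=7; A->plug->A->R->H->L->B->refl->F->L'->A->R'->F->plug->F
Char 3 ('B'): step: R->6, L=7; B->plug->B->R->B->L->C->refl->A->L'->F->R'->G->plug->G
Char 4 ('G'): step: R->7, L=7; G->plug->G->R->F->L->A->refl->C->L'->B->R'->E->plug->E
Char 5 ('C'): step: R->0, L->0 (L advanced); C->plug->C->R->F->L->G->refl->H->L'->E->R'->F->plug->F

F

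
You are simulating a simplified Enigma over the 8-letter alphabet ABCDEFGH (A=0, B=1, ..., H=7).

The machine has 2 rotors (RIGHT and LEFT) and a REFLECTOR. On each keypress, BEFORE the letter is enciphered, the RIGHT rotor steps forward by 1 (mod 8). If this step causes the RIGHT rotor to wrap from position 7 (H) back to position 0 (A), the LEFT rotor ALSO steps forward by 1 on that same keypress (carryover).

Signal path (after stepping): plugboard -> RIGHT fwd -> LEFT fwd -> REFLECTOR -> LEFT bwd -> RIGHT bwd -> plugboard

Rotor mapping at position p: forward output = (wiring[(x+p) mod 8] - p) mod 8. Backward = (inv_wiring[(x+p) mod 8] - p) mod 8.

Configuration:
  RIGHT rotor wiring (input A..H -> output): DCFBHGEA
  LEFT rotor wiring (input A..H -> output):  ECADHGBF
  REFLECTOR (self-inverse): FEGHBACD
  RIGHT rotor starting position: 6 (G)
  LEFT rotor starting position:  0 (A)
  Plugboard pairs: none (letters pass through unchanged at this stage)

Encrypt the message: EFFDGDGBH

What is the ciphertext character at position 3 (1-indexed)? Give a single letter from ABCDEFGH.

Char 1 ('E'): step: R->7, L=0; E->plug->E->R->C->L->A->refl->F->L'->H->R'->G->plug->G
Char 2 ('F'): step: R->0, L->1 (L advanced); F->plug->F->R->G->L->E->refl->B->L'->A->R'->H->plug->H
Char 3 ('F'): step: R->1, L=1; F->plug->F->R->D->L->G->refl->C->L'->C->R'->H->plug->H

H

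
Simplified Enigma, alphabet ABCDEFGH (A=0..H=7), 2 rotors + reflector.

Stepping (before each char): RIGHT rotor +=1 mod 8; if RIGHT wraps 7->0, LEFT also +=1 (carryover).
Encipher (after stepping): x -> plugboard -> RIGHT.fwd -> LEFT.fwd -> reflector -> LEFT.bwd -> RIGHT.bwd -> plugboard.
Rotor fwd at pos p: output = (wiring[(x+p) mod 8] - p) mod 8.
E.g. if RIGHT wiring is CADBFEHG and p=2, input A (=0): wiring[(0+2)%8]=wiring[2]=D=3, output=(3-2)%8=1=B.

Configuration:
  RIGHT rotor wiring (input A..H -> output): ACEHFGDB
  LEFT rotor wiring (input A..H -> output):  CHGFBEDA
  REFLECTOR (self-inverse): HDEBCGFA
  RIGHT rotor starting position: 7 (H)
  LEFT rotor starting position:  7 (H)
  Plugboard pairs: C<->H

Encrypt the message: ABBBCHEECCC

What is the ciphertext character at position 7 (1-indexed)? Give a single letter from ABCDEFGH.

Char 1 ('A'): step: R->0, L->0 (L advanced); A->plug->A->R->A->L->C->refl->E->L'->F->R'->E->plug->E
Char 2 ('B'): step: R->1, L=0; B->plug->B->R->D->L->F->refl->G->L'->C->R'->F->plug->F
Char 3 ('B'): step: R->2, L=0; B->plug->B->R->F->L->E->refl->C->L'->A->R'->H->plug->C
Char 4 ('B'): step: R->3, L=0; B->plug->B->R->C->L->G->refl->F->L'->D->R'->C->plug->H
Char 5 ('C'): step: R->4, L=0; C->plug->H->R->D->L->F->refl->G->L'->C->R'->B->plug->B
Char 6 ('H'): step: R->5, L=0; H->plug->C->R->E->L->B->refl->D->L'->G->R'->B->plug->B
Char 7 ('E'): step: R->6, L=0; E->plug->E->R->G->L->D->refl->B->L'->E->R'->D->plug->D

D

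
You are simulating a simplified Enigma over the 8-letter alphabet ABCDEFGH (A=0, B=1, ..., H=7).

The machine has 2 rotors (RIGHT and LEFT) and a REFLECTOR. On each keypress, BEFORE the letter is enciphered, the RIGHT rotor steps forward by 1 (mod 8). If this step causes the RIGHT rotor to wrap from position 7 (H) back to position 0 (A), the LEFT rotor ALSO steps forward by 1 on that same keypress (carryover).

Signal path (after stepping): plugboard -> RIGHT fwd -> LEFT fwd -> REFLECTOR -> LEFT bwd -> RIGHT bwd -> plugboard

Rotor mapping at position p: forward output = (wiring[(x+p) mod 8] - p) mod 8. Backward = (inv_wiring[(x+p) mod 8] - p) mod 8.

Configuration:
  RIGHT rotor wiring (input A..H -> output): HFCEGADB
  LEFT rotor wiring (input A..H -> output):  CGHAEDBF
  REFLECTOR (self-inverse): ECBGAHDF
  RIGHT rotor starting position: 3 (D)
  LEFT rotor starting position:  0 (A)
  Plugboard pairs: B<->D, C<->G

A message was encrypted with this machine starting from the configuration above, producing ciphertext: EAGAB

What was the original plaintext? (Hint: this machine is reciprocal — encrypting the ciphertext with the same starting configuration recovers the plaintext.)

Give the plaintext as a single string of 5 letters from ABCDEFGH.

Answer: DGAFA

Derivation:
Char 1 ('E'): step: R->4, L=0; E->plug->E->R->D->L->A->refl->E->L'->E->R'->B->plug->D
Char 2 ('A'): step: R->5, L=0; A->plug->A->R->D->L->A->refl->E->L'->E->R'->C->plug->G
Char 3 ('G'): step: R->6, L=0; G->plug->C->R->B->L->G->refl->D->L'->F->R'->A->plug->A
Char 4 ('A'): step: R->7, L=0; A->plug->A->R->C->L->H->refl->F->L'->H->R'->F->plug->F
Char 5 ('B'): step: R->0, L->1 (L advanced); B->plug->D->R->E->L->C->refl->B->L'->H->R'->A->plug->A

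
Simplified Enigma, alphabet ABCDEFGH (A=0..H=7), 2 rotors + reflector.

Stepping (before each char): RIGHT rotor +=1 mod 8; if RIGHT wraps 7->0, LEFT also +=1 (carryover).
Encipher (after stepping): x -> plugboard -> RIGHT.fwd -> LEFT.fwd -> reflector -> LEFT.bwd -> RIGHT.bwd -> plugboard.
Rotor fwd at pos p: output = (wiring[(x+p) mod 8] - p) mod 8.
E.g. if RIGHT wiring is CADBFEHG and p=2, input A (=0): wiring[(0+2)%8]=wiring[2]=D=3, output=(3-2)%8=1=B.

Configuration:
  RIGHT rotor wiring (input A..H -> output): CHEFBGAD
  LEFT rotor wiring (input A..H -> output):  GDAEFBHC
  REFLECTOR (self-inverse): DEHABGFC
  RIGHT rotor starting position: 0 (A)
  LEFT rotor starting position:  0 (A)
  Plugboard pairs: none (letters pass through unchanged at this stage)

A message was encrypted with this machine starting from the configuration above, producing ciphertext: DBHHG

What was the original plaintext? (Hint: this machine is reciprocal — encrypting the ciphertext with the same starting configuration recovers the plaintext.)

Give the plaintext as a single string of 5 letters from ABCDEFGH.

Answer: CHABH

Derivation:
Char 1 ('D'): step: R->1, L=0; D->plug->D->R->A->L->G->refl->F->L'->E->R'->C->plug->C
Char 2 ('B'): step: R->2, L=0; B->plug->B->R->D->L->E->refl->B->L'->F->R'->H->plug->H
Char 3 ('H'): step: R->3, L=0; H->plug->H->R->B->L->D->refl->A->L'->C->R'->A->plug->A
Char 4 ('H'): step: R->4, L=0; H->plug->H->R->B->L->D->refl->A->L'->C->R'->B->plug->B
Char 5 ('G'): step: R->5, L=0; G->plug->G->R->A->L->G->refl->F->L'->E->R'->H->plug->H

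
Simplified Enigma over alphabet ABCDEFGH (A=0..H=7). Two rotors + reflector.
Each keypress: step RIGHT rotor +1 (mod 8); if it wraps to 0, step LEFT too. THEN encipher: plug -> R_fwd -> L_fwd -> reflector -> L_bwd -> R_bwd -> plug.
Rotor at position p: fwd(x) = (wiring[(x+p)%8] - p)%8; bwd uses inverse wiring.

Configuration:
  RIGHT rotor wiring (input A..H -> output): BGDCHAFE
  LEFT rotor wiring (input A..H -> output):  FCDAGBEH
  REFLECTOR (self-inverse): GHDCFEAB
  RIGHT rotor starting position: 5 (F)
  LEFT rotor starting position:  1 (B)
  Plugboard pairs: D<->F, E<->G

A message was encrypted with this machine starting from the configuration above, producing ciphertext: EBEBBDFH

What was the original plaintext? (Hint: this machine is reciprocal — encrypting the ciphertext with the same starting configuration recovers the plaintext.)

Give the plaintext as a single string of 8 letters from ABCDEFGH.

Char 1 ('E'): step: R->6, L=1; E->plug->G->R->B->L->C->refl->D->L'->F->R'->E->plug->G
Char 2 ('B'): step: R->7, L=1; B->plug->B->R->C->L->H->refl->B->L'->A->R'->F->plug->D
Char 3 ('E'): step: R->0, L->2 (L advanced); E->plug->G->R->F->L->F->refl->E->L'->C->R'->D->plug->F
Char 4 ('B'): step: R->1, L=2; B->plug->B->R->C->L->E->refl->F->L'->F->R'->A->plug->A
Char 5 ('B'): step: R->2, L=2; B->plug->B->R->A->L->B->refl->H->L'->D->R'->E->plug->G
Char 6 ('D'): step: R->3, L=2; D->plug->F->R->G->L->D->refl->C->L'->E->R'->B->plug->B
Char 7 ('F'): step: R->4, L=2; F->plug->D->R->A->L->B->refl->H->L'->D->R'->A->plug->A
Char 8 ('H'): step: R->5, L=2; H->plug->H->R->C->L->E->refl->F->L'->F->R'->G->plug->E

Answer: GDFAGBAE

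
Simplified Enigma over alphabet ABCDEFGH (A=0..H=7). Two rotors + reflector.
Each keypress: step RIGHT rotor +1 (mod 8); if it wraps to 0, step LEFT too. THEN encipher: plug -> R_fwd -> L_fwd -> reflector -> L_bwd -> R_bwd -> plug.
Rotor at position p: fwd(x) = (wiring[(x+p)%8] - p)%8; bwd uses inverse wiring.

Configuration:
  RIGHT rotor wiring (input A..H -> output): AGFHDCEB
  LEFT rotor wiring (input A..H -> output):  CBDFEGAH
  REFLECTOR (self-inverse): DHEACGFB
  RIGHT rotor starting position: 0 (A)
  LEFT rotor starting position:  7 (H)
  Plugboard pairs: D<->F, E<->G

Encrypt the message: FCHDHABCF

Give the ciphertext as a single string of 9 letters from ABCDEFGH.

Char 1 ('F'): step: R->1, L=7; F->plug->D->R->C->L->C->refl->E->L'->D->R'->F->plug->D
Char 2 ('C'): step: R->2, L=7; C->plug->C->R->B->L->D->refl->A->L'->A->R'->D->plug->F
Char 3 ('H'): step: R->3, L=7; H->plug->H->R->C->L->C->refl->E->L'->D->R'->G->plug->E
Char 4 ('D'): step: R->4, L=7; D->plug->F->R->C->L->C->refl->E->L'->D->R'->H->plug->H
Char 5 ('H'): step: R->5, L=7; H->plug->H->R->G->L->H->refl->B->L'->H->R'->B->plug->B
Char 6 ('A'): step: R->6, L=7; A->plug->A->R->G->L->H->refl->B->L'->H->R'->E->plug->G
Char 7 ('B'): step: R->7, L=7; B->plug->B->R->B->L->D->refl->A->L'->A->R'->E->plug->G
Char 8 ('C'): step: R->0, L->0 (L advanced); C->plug->C->R->F->L->G->refl->F->L'->D->R'->E->plug->G
Char 9 ('F'): step: R->1, L=0; F->plug->D->R->C->L->D->refl->A->L'->G->R'->C->plug->C

Answer: DFEHBGGGC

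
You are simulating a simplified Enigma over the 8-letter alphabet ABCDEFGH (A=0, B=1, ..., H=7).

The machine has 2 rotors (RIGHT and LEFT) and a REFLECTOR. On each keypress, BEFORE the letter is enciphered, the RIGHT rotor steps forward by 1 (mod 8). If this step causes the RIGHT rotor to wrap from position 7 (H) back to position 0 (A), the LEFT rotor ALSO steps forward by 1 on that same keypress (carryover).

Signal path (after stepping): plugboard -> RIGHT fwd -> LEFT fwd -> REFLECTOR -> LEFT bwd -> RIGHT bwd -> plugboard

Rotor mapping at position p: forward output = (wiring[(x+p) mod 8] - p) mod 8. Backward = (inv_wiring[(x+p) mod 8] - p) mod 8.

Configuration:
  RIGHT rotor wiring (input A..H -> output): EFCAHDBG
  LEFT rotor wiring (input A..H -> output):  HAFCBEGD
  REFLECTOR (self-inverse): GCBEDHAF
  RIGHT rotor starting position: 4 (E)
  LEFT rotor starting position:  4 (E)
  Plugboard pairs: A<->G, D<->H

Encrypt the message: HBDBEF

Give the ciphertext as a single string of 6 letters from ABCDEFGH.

Char 1 ('H'): step: R->5, L=4; H->plug->D->R->H->L->G->refl->A->L'->B->R'->C->plug->C
Char 2 ('B'): step: R->6, L=4; B->plug->B->R->A->L->F->refl->H->L'->D->R'->A->plug->G
Char 3 ('D'): step: R->7, L=4; D->plug->H->R->C->L->C->refl->B->L'->G->R'->C->plug->C
Char 4 ('B'): step: R->0, L->5 (L advanced); B->plug->B->R->F->L->A->refl->G->L'->C->R'->C->plug->C
Char 5 ('E'): step: R->1, L=5; E->plug->E->R->C->L->G->refl->A->L'->F->R'->G->plug->A
Char 6 ('F'): step: R->2, L=5; F->plug->F->R->E->L->D->refl->E->L'->H->R'->E->plug->E

Answer: CGCCAE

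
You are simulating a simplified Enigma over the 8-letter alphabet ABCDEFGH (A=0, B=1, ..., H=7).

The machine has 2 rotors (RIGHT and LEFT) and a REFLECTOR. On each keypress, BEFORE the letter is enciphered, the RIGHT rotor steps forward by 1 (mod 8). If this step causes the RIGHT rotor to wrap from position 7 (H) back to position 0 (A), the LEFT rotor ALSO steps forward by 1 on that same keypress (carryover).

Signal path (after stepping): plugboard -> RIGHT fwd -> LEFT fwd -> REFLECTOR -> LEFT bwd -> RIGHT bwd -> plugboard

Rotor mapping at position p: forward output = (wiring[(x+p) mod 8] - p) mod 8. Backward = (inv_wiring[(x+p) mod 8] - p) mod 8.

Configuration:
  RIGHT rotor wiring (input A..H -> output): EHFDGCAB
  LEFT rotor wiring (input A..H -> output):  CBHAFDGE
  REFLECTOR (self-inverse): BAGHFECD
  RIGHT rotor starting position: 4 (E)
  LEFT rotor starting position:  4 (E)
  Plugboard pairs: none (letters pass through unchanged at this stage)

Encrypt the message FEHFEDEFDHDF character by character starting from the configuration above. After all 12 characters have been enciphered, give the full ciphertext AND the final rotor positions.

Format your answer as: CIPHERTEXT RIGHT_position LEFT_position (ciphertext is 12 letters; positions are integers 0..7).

Answer: BFDEFHHCHBAB 0 6

Derivation:
Char 1 ('F'): step: R->5, L=4; F->plug->F->R->A->L->B->refl->A->L'->D->R'->B->plug->B
Char 2 ('E'): step: R->6, L=4; E->plug->E->R->H->L->E->refl->F->L'->F->R'->F->plug->F
Char 3 ('H'): step: R->7, L=4; H->plug->H->R->B->L->H->refl->D->L'->G->R'->D->plug->D
Char 4 ('F'): step: R->0, L->5 (L advanced); F->plug->F->R->C->L->H->refl->D->L'->G->R'->E->plug->E
Char 5 ('E'): step: R->1, L=5; E->plug->E->R->B->L->B->refl->A->L'->H->R'->F->plug->F
Char 6 ('D'): step: R->2, L=5; D->plug->D->R->A->L->G->refl->C->L'->F->R'->H->plug->H
Char 7 ('E'): step: R->3, L=5; E->plug->E->R->G->L->D->refl->H->L'->C->R'->H->plug->H
Char 8 ('F'): step: R->4, L=5; F->plug->F->R->D->L->F->refl->E->L'->E->R'->C->plug->C
Char 9 ('D'): step: R->5, L=5; D->plug->D->R->H->L->A->refl->B->L'->B->R'->H->plug->H
Char 10 ('H'): step: R->6, L=5; H->plug->H->R->E->L->E->refl->F->L'->D->R'->B->plug->B
Char 11 ('D'): step: R->7, L=5; D->plug->D->R->G->L->D->refl->H->L'->C->R'->A->plug->A
Char 12 ('F'): step: R->0, L->6 (L advanced); F->plug->F->R->C->L->E->refl->F->L'->H->R'->B->plug->B
Final: ciphertext=BFDEFHHCHBAB, RIGHT=0, LEFT=6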